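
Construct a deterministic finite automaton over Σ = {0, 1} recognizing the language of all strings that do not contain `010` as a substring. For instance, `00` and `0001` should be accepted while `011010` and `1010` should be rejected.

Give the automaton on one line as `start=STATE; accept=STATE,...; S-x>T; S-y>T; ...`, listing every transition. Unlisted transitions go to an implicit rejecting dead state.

start=q0; accept=q0,q1,q2; q0-0>q1; q0-1>q0; q1-0>q1; q1-1>q2; q2-0>q3; q2-1>q0; q3-0>q3; q3-1>q3

This is the complement of 'contains `010`'. Use the same substring-matching states — q0 through q3 holding how much of `010` has just been matched — but flip the accepting set: everything except the trap q3 accepts.
A 4-state machine:
        0   1  
>* q0   q1  q0 
 * q1   q1  q2 
 * q2   q3  q0 
   q3   q3  q3 
(> = start, * = accepting)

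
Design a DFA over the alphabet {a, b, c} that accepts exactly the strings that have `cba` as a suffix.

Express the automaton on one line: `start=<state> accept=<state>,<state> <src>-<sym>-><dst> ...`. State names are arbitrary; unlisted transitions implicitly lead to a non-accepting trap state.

Let each state record the length of the longest suffix of the input read so far that is also a prefix of `cba`. S1 means the last symbol is `c`; S2 means the last 2 symbols are `cb`; S3 means the last 3 symbols are `cba`. Accept only at S3, where the string currently ends in `cba`.
4 states suffice.
        a   b   c  
>  S0   S0  S0  S1 
   S1   S0  S2  S1 
   S2   S3  S0  S1 
 * S3   S0  S0  S1 
(> = start, * = accepting)

start=S0 accept=S3 S0-a->S0 S0-b->S0 S0-c->S1 S1-a->S0 S1-b->S2 S1-c->S1 S2-a->S3 S2-b->S0 S2-c->S1 S3-a->S0 S3-b->S0 S3-c->S1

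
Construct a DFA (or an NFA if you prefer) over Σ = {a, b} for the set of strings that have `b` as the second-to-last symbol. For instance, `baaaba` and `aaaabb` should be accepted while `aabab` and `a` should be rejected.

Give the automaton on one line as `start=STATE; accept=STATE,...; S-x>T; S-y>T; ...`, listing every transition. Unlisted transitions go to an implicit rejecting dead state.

A DFA must remember the last 2 symbols (since which symbol is second-to-last isn't known until the input ends). Use one state per possible window of the last ≤2 symbols; accept from those whose window starts with `b`.
A 7-state machine:
        a   b  
>  s0   s1  s2 
   s1   s3  s4 
   s2   s5  s6 
   s3   s3  s4 
   s4   s5  s6 
 * s5   s3  s4 
 * s6   s5  s6 
(> = start, * = accepting)

start=s0; accept=s5,s6; s0-a>s1; s0-b>s2; s1-a>s3; s1-b>s4; s2-a>s5; s2-b>s6; s3-a>s3; s3-b>s4; s4-a>s5; s4-b>s6; s5-a>s3; s5-b>s4; s6-a>s5; s6-b>s6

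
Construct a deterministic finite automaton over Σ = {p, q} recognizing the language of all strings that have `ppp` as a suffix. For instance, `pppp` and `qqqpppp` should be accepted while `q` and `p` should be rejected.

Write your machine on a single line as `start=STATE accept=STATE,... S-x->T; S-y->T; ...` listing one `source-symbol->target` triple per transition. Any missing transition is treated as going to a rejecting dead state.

Remember how much of `ppp` the current input suffix matches. State S0 means no match yet; S1 means the last symbol is `p`; S2 means the last 2 symbols are `pp`; S3 means the last 3 symbols are `ppp`. Only S3 accepts. On a mismatch, fall back to the longest proper suffix that is still a prefix of `ppp`.
4 states suffice.
        p   q  
>  S0   S1  S0 
   S1   S2  S0 
   S2   S3  S0 
 * S3   S3  S0 
(> = start, * = accepting)

start=S0; accept=S3; S0-p->S1; S0-q->S0; S1-p->S2; S1-q->S0; S2-p->S3; S2-q->S0; S3-p->S3; S3-q->S0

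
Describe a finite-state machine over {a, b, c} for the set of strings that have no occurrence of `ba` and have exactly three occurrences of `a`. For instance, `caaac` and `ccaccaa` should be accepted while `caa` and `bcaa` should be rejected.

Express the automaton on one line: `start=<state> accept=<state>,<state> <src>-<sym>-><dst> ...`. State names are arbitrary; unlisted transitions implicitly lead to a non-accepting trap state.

start=s0 accept=s6,s10 s0-a->s1 s0-b->s2 s0-c->s0 s1-a->s3 s1-b->s4 s1-c->s1 s2-a->s5 s2-b->s2 s2-c->s0 s3-a->s6 s3-b->s7 s3-c->s3 s4-a->s8 s4-b->s4 s4-c->s1 s5-a->s8 s5-b->s5 s5-c->s5 s6-a->s9 s6-b->s10 s6-c->s6 s7-a->s11 s7-b->s7 s7-c->s3 s8-a->s11 s8-b->s8 s8-c->s8 s9-a->s9 s9-b->s12 s9-c->s9 s10-a->s13 s10-b->s10 s10-c->s6 s11-a->s13 s11-b->s11 s11-c->s11 s12-a->s13 s12-b->s12 s12-c->s9 s13-a->s13 s13-b->s13 s13-c->s13

Run two small machines in parallel and take their product. One (3 states) tracks partial matches of the forbidden pattern `ba`; the other (5 states) tracks the count of `a`s, saturating at 4. Each combined state is a pair, one component from each; accept when both components accept.
With 14 states:
          a    b    c  
>  s0     s1   s2   s0 
   s1     s3   s4   s1 
   s2     s5   s2   s0 
   s3     s6   s7   s3 
   s4     s8   s4   s1 
   s5     s8   s5   s5 
 * s6     s9  s10   s6 
   s7    s11   s7   s3 
   s8    s11   s8   s8 
   s9     s9  s12   s9 
 * s10   s13  s10   s6 
   s11   s13  s11  s11 
   s12   s13  s12   s9 
   s13   s13  s13  s13 
(> = start, * = accepting)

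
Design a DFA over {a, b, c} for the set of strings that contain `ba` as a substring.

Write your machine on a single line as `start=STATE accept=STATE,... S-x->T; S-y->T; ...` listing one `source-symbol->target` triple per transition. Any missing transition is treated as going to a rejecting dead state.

start=q0; accept=q2; q0-a->q0; q0-b->q1; q0-c->q0; q1-a->q2; q1-b->q1; q1-c->q0; q2-a->q2; q2-b->q2; q2-c->q2

States q0..q1 record the length of the longest prefix of `ba` that matches the current input suffix. Reaching q2 means `ba` has been seen, and we stay there forever. Accept from q2.
With 3 states:
        a   b   c  
>  q0   q0  q1  q0 
   q1   q2  q1  q0 
 * q2   q2  q2  q2 
(> = start, * = accepting)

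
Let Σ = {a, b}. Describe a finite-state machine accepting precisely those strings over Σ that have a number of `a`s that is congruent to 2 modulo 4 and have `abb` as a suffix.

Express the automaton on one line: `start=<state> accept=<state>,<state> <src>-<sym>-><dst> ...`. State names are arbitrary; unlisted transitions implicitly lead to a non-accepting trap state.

start=q0 accept=q5 q0-a->q1 q0-b->q0 q1-a->q2 q1-b->q1 q2-a->q3 q2-b->q4 q3-a->q0 q3-b->q3 q4-a->q3 q4-b->q5 q5-a->q3 q5-b->q6 q6-a->q3 q6-b->q6

Handle the two conditions separately and then intersect. One (4 states) tracks the count of `a`s modulo 4; the other (4 states) tracks how much of the suffix `abb` has currently been matched. Each combined state is a pair, one component from each; accept when both components accept. Equivalent product states are then merged.
        a   b  
>  q0   q1  q0 
   q1   q2  q1 
   q2   q3  q4 
   q3   q0  q3 
   q4   q3  q5 
 * q5   q3  q6 
   q6   q3  q6 
(> = start, * = accepting)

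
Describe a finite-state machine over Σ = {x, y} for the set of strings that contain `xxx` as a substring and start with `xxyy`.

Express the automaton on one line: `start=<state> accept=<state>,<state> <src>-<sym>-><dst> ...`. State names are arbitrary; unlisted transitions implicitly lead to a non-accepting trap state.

start=A accept=L A-x->B A-y->C B-x->D B-y->C C-x->E C-y->C D-x->F D-y->G E-x->H E-y->C F-x->F F-y->F G-x->E G-y->I H-x->F H-y->C I-x->J I-y->I J-x->K J-y->I K-x->L K-y->I L-x->L L-y->L

Run two small machines in parallel and take their product. One (4 states) tracks whether and how much of `xxx` has been seen; the other (6 states) tracks whether the input so far still matches the prefix `xxyy`. Each combined state is a pair, one component from each; accept when both components accept.
With 12 states:
       x  y 
>  A   B  C 
   B   D  C 
   C   E  C 
   D   F  G 
   E   H  C 
   F   F  F 
   G   E  I 
   H   F  C 
   I   J  I 
   J   K  I 
   K   L  I 
 * L   L  L 
(> = start, * = accepting)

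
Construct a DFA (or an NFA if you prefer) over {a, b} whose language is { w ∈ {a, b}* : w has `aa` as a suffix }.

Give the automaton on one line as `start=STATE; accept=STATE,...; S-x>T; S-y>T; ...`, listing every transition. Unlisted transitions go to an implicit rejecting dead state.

Let each state record the length of the longest suffix of the input read so far that is also a prefix of `aa`. s1 means the last symbol is `a`; s2 means the last 2 symbols are `aa`. Accept only at s2, where the string currently ends in `aa`.
        a   b  
>  s0   s1  s0 
   s1   s2  s0 
 * s2   s2  s0 
(> = start, * = accepting)

start=s0; accept=s2; s0-a>s1; s0-b>s0; s1-a>s2; s1-b>s0; s2-a>s2; s2-b>s0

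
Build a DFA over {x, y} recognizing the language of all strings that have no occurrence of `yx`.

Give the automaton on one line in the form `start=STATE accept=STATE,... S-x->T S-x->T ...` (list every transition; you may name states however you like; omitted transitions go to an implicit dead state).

Track partial matches of the forbidden pattern `yx`. State q2 is a dead state reached once `yx` has occurred; every other state accepts. q0 means no part of `yx` is currently matched.
With 3 states:
        x   y  
>* q0   q0  q1 
 * q1   q2  q1 
   q2   q2  q2 
(> = start, * = accepting)

start=q0 accept=q0,q1 q0-x->q0 q0-y->q1 q1-x->q2 q1-y->q1 q2-x->q2 q2-y->q2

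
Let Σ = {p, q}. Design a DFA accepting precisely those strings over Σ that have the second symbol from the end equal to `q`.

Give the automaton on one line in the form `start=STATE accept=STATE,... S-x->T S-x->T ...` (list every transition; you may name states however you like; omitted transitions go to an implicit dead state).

Because acceptance depends on a position counted from the end, the machine has to buffer the most recent 2 symbols. Make each state the string of the last up-to-2 symbols read; on input `x` shift the window left and append `x`. Accept when the buffered window has length 2 and begins with `q`.
        p   q  
>  s0   s1  s2 
   s1   s3  s4 
   s2   s5  s6 
   s3   s3  s4 
   s4   s5  s6 
 * s5   s3  s4 
 * s6   s5  s6 
(> = start, * = accepting)

start=s0 accept=s5,s6 s0-p->s1 s0-q->s2 s1-p->s3 s1-q->s4 s2-p->s5 s2-q->s6 s3-p->s3 s3-q->s4 s4-p->s5 s4-q->s6 s5-p->s3 s5-q->s4 s6-p->s5 s6-q->s6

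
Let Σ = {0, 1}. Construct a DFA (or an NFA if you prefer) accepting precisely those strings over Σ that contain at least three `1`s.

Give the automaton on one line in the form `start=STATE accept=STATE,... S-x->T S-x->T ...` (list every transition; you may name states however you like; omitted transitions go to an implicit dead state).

Count `1`s, saturating at 4: states q0 through q3 mean 0 through 3 `1`s seen; q4 means more than 3. Each `1` increments (capped at q4); other symbols loop. Accept from {q3, q4}.
        0   1  
>  q0   q0  q1 
   q1   q1  q2 
   q2   q2  q3 
 * q3   q3  q4 
 * q4   q4  q4 
(> = start, * = accepting)

start=q0 accept=q3,q4 q0-0->q0 q0-1->q1 q1-0->q1 q1-1->q2 q2-0->q2 q2-1->q3 q3-0->q3 q3-1->q4 q4-0->q4 q4-1->q4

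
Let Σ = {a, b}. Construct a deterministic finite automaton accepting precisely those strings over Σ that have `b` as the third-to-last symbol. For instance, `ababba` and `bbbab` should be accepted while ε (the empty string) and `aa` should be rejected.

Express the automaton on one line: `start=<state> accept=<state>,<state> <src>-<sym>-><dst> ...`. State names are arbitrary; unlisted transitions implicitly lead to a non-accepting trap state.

Because acceptance depends on a position counted from the end, the machine has to buffer the most recent 3 symbols. Make each state the string of the last up-to-3 symbols read; on input `x` shift the window left and append `x`. Accept when the buffered window has length 3 and begins with `b`.
          a    b  
>  s0     s1   s2 
   s1     s3   s4 
   s2     s5   s6 
   s3     s7   s8 
   s4     s9  s10 
   s5    s11  s12 
   s6    s13  s14 
   s7     s7   s8 
   s8     s9  s10 
   s9    s11  s12 
   s10   s13  s14 
 * s11    s7   s8 
 * s12    s9  s10 
 * s13   s11  s12 
 * s14   s13  s14 
(> = start, * = accepting)

start=s0 accept=s11,s12,s13,s14 s0-a->s1 s0-b->s2 s1-a->s3 s1-b->s4 s2-a->s5 s2-b->s6 s3-a->s7 s3-b->s8 s4-a->s9 s4-b->s10 s5-a->s11 s5-b->s12 s6-a->s13 s6-b->s14 s7-a->s7 s7-b->s8 s8-a->s9 s8-b->s10 s9-a->s11 s9-b->s12 s10-a->s13 s10-b->s14 s11-a->s7 s11-b->s8 s12-a->s9 s12-b->s10 s13-a->s11 s13-b->s12 s14-a->s13 s14-b->s14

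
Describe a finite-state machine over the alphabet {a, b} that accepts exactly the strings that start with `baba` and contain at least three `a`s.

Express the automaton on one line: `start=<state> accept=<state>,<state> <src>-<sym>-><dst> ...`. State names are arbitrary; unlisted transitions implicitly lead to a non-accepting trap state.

Handle the two conditions separately and then intersect. One (6 states) tracks whether the input so far still matches the prefix `baba`; the other (5 states) tracks the count of `a`s, saturating at 4. Each combined state is a pair, one component from each; accept when both components accept. Minimizing collapses redundant product states.
        a   b  
>  S0   S1  S2 
   S1   S1  S1 
   S2   S3  S1 
   S3   S1  S4 
   S4   S5  S1 
   S5   S6  S5 
 * S6   S6  S6 
(> = start, * = accepting)

start=S0 accept=S6 S0-a->S1 S0-b->S2 S1-a->S1 S1-b->S1 S2-a->S3 S2-b->S1 S3-a->S1 S3-b->S4 S4-a->S5 S4-b->S1 S5-a->S6 S5-b->S5 S6-a->S6 S6-b->S6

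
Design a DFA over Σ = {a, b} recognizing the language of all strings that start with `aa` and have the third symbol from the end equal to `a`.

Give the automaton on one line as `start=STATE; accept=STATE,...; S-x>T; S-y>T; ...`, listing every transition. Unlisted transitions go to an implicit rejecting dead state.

Handle the two conditions separately and then intersect. One (4 states) tracks whether the input so far still matches the prefix `aa`; the other (15 states) tracks the last 3 symbols read. Each combined state is a pair, one component from each; accept when both components accept. After merging equivalent states the machine shrinks.
          a    b  
>  q0     q1   q2 
   q1     q3   q2 
   q2     q2   q2 
   q3     q4   q5 
 * q4     q4   q5 
 * q5     q6   q7 
 * q6     q3   q8 
 * q7     q9  q10 
   q8     q6   q7 
   q9     q3   q8 
   q10    q9  q10 
(> = start, * = accepting)

start=q0; accept=q4,q5,q6,q7; q0-a>q1; q0-b>q2; q1-a>q3; q1-b>q2; q2-a>q2; q2-b>q2; q3-a>q4; q3-b>q5; q4-a>q4; q4-b>q5; q5-a>q6; q5-b>q7; q6-a>q3; q6-b>q8; q7-a>q9; q7-b>q10; q8-a>q6; q8-b>q7; q9-a>q3; q9-b>q8; q10-a>q9; q10-b>q10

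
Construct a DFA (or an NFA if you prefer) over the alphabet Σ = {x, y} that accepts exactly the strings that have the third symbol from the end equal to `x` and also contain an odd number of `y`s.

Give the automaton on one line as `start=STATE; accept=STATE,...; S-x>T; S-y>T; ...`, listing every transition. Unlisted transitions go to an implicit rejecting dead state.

Build one automaton per condition and run them in lockstep. The first has 15 states tracking the last 3 symbols read; the second has 2 states tracking the count of `y`s modulo 2. A product state is a pair (one from each), accepting exactly when both do. After merging equivalent states the machine shrinks.
          x    y  
>  q0     q1   q2 
   q1     q3   q4 
   q2     q5   q0 
   q3     q3   q6 
   q4     q7   q0 
   q5     q8   q9 
 * q6     q7   q0 
 * q7     q8   q9 
   q8    q10   q9 
   q9     q1  q11 
 * q10   q10   q9 
 * q11    q5   q0 
(> = start, * = accepting)

start=q0; accept=q6,q7,q10,q11; q0-x>q1; q0-y>q2; q1-x>q3; q1-y>q4; q2-x>q5; q2-y>q0; q3-x>q3; q3-y>q6; q4-x>q7; q4-y>q0; q5-x>q8; q5-y>q9; q6-x>q7; q6-y>q0; q7-x>q8; q7-y>q9; q8-x>q10; q8-y>q9; q9-x>q1; q9-y>q11; q10-x>q10; q10-y>q9; q11-x>q5; q11-y>q0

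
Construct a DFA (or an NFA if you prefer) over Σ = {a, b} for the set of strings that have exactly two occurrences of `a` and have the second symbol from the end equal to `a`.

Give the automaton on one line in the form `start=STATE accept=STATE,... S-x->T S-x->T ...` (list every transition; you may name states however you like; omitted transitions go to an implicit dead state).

Handle the two conditions separately and then intersect. The first has 4 states tracking the count of `a`s, saturating at 3; the second has 7 states tracking the last 2 symbols read. A product state is a pair (one from each), accepting exactly when both do.
With 15 states:
          a    b  
>  s0     s1   s2 
   s1     s3   s4 
   s2     s5   s6 
 * s3     s7   s8 
   s4     s9  s10 
   s5     s3   s4 
   s6     s5   s6 
   s7     s7  s11 
 * s8    s12  s13 
   s9     s7   s8 
   s10    s9  s10 
   s11   s12  s14 
   s12    s7  s11 
   s13   s12  s13 
   s14   s12  s14 
(> = start, * = accepting)

start=s0 accept=s3,s8 s0-a->s1 s0-b->s2 s1-a->s3 s1-b->s4 s2-a->s5 s2-b->s6 s3-a->s7 s3-b->s8 s4-a->s9 s4-b->s10 s5-a->s3 s5-b->s4 s6-a->s5 s6-b->s6 s7-a->s7 s7-b->s11 s8-a->s12 s8-b->s13 s9-a->s7 s9-b->s8 s10-a->s9 s10-b->s10 s11-a->s12 s11-b->s14 s12-a->s7 s12-b->s11 s13-a->s12 s13-b->s13 s14-a->s12 s14-b->s14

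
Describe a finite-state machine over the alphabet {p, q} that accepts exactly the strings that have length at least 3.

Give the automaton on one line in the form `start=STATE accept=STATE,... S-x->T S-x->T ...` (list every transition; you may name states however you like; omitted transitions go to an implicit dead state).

start=s0 accept=s3,s4 s0-p->s1 s0-q->s1 s1-p->s2 s1-q->s2 s2-p->s3 s2-q->s3 s3-p->s4 s3-q->s4 s4-p->s4 s4-q->s4

Count input length up to 4: every symbol moves from s0 toward s4, which means 'more than 3' and absorbs. Accept from {s3, s4}.
5 states suffice.
        p   q  
>  s0   s1  s1 
   s1   s2  s2 
   s2   s3  s3 
 * s3   s4  s4 
 * s4   s4  s4 
(> = start, * = accepting)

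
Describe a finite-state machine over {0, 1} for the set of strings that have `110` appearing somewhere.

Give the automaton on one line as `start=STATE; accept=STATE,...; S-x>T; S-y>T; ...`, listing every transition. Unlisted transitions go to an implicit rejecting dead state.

start=q0; accept=q3; q0-0>q0; q0-1>q1; q1-0>q0; q1-1>q2; q2-0>q3; q2-1>q2; q3-0>q3; q3-1>q3

States q0..q2 record the length of the longest prefix of `110` that matches the current input suffix. Reaching q3 means `110` has been seen, and we stay there forever. Accept from q3.
A 4-state machine:
        0   1  
>  q0   q0  q1 
   q1   q0  q2 
   q2   q3  q2 
 * q3   q3  q3 
(> = start, * = accepting)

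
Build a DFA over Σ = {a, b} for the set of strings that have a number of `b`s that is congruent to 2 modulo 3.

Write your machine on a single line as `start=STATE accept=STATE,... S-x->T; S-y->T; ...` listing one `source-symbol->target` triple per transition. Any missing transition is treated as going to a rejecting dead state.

start=S0; accept=S2; S0-a->S0; S0-b->S1; S1-a->S1; S1-b->S2; S2-a->S2; S2-b->S0

Keep the running count of `b`s modulo 3: each `b` advances along the cycle S0 → S1 → S2 → S0 while other symbols loop. Accept at S2.
A 3-state machine:
        a   b  
>  S0   S0  S1 
   S1   S1  S2 
 * S2   S2  S0 
(> = start, * = accepting)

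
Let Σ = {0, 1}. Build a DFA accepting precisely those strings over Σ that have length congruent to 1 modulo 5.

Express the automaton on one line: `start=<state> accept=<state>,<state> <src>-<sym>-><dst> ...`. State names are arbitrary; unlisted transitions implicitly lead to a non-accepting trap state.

Count input length modulo 5: every symbol advances one step around the cycle A → B → C → D → E → A. Accept at B.
5 states suffice.
       0  1 
>  A   B  B 
 * B   C  C 
   C   D  D 
   D   E  E 
   E   A  A 
(> = start, * = accepting)

start=A accept=B A-0->B A-1->B B-0->C B-1->C C-0->D C-1->D D-0->E D-1->E E-0->A E-1->A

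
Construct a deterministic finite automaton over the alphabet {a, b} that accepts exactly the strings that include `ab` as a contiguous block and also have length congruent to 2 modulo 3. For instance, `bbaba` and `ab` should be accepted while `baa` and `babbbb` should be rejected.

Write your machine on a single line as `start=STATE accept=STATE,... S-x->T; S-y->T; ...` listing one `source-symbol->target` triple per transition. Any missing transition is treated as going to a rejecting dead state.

Handle the two conditions separately and then intersect. One (3 states) tracks whether and how much of `ab` has been seen; the other (3 states) tracks the input length modulo 3. Each combined state is a pair, one component from each; accept when both components accept.
With 9 states:
        a   b  
>  s0   s1  s2 
   s1   s3  s4 
   s2   s3  s5 
   s3   s6  s7 
 * s4   s7  s7 
   s5   s6  s0 
   s6   s1  s8 
   s7   s8  s8 
   s8   s4  s4 
(> = start, * = accepting)

start=s0; accept=s4; s0-a->s1; s0-b->s2; s1-a->s3; s1-b->s4; s2-a->s3; s2-b->s5; s3-a->s6; s3-b->s7; s4-a->s7; s4-b->s7; s5-a->s6; s5-b->s0; s6-a->s1; s6-b->s8; s7-a->s8; s7-b->s8; s8-a->s4; s8-b->s4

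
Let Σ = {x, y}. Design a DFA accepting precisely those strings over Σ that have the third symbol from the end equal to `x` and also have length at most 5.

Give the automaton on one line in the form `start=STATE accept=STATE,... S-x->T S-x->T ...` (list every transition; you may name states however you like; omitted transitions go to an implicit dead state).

Handle the two conditions separately and then intersect. The first has 15 states tracking the last 3 symbols read; the second has 7 states tracking the input length, saturating at 6. A product state is a pair (one from each), accepting exactly when both do. Minimizing collapses redundant product states.
15 states suffice.
          x    y  
>  q0     q1   q2 
   q1     q3   q4 
   q2     q5   q6 
   q3     q7   q8 
   q4     q9  q10 
   q5    q11  q12 
   q6    q13  q14 
 * q7     q8   q8 
 * q8    q10  q10 
 * q9    q12  q12 
 * q10   q14  q14 
   q11    q8   q8 
   q12   q10  q10 
   q13   q12  q12 
   q14   q14  q14 
(> = start, * = accepting)

start=q0 accept=q7,q8,q9,q10 q0-x->q1 q0-y->q2 q1-x->q3 q1-y->q4 q2-x->q5 q2-y->q6 q3-x->q7 q3-y->q8 q4-x->q9 q4-y->q10 q5-x->q11 q5-y->q12 q6-x->q13 q6-y->q14 q7-x->q8 q7-y->q8 q8-x->q10 q8-y->q10 q9-x->q12 q9-y->q12 q10-x->q14 q10-y->q14 q11-x->q8 q11-y->q8 q12-x->q10 q12-y->q10 q13-x->q12 q13-y->q12 q14-x->q14 q14-y->q14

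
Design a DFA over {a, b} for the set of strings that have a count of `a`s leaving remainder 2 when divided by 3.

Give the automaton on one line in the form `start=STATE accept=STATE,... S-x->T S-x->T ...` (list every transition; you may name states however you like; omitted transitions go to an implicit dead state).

start=s0 accept=s2 s0-a->s1 s0-b->s0 s1-a->s2 s1-b->s1 s2-a->s0 s2-b->s2

The only thing that matters is how many `a`s have appeared, reduced mod 3. Use one state per residue: s0 for 0, …, s2 for 2. Reading `a` moves to the next residue; anything else stays put. s2 is accepting.
A 3-state machine:
        a   b  
>  s0   s1  s0 
   s1   s2  s1 
 * s2   s0  s2 
(> = start, * = accepting)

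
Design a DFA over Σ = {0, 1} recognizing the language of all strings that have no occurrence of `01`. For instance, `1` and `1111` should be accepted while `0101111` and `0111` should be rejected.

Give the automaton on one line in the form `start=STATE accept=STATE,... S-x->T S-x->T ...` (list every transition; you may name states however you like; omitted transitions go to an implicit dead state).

start=q0 accept=q0,q1 q0-0->q1 q0-1->q0 q1-0->q1 q1-1->q2 q2-0->q2 q2-1->q2

Track partial matches of the forbidden pattern `01`. State q2 is a dead state reached once `01` has occurred; every other state accepts. q0 means no part of `01` is currently matched.
        0   1  
>* q0   q1  q0 
 * q1   q1  q2 
   q2   q2  q2 
(> = start, * = accepting)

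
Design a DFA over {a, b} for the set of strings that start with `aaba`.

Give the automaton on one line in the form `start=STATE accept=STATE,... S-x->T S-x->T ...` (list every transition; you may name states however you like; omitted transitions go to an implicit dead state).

start=q0 accept=q4 q0-a->q1 q0-b->q5 q1-a->q2 q1-b->q5 q2-a->q5 q2-b->q3 q3-a->q4 q3-b->q5 q4-a->q4 q4-b->q4 q5-a->q5 q5-b->q5

Check the first 4 symbols one by one: q0 through q3 record how many have matched `aaba` so far; any wrong symbol goes to the dead state q5. After all 4 match we enter the accepting sink q4.
6 states suffice.
        a   b  
>  q0   q1  q5 
   q1   q2  q5 
   q2   q5  q3 
   q3   q4  q5 
 * q4   q4  q4 
   q5   q5  q5 
(> = start, * = accepting)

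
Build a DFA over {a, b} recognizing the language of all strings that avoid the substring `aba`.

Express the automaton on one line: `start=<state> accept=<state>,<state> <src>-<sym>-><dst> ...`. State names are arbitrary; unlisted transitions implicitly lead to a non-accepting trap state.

start=q0 accept=q0,q1,q2 q0-a->q1 q0-b->q0 q1-a->q1 q1-b->q2 q2-a->q3 q2-b->q0 q3-a->q3 q3-b->q3

This is the complement of 'contains `aba`'. Use the same substring-matching states — q0 through q3 holding how much of `aba` has just been matched — but flip the accepting set: everything except the trap q3 accepts.
        a   b  
>* q0   q1  q0 
 * q1   q1  q2 
 * q2   q3  q0 
   q3   q3  q3 
(> = start, * = accepting)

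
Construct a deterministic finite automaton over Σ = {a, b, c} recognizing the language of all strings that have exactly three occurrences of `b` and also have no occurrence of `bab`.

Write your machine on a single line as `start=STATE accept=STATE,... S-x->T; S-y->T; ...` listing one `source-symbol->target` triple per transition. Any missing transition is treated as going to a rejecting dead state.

Run two small machines in parallel and take their product. The first has 5 states tracking the count of `b`s, saturating at 4; the second has 4 states tracking partial matches of the forbidden pattern `bab`. A product state is a pair (one from each), accepting exactly when both do. Minimizing collapses redundant product states.
A 9-state machine:
        a   b   c  
>  q0   q0  q1  q0 
   q1   q2  q3  q4 
   q2   q4  q5  q4 
   q3   q6  q7  q8 
   q4   q4  q3  q4 
   q5   q5  q5  q5 
   q6   q8  q5  q8 
 * q7   q7  q5  q7 
   q8   q8  q7  q8 
(> = start, * = accepting)

start=q0; accept=q7; q0-a->q0; q0-b->q1; q0-c->q0; q1-a->q2; q1-b->q3; q1-c->q4; q2-a->q4; q2-b->q5; q2-c->q4; q3-a->q6; q3-b->q7; q3-c->q8; q4-a->q4; q4-b->q3; q4-c->q4; q5-a->q5; q5-b->q5; q5-c->q5; q6-a->q8; q6-b->q5; q6-c->q8; q7-a->q7; q7-b->q5; q7-c->q7; q8-a->q8; q8-b->q7; q8-c->q8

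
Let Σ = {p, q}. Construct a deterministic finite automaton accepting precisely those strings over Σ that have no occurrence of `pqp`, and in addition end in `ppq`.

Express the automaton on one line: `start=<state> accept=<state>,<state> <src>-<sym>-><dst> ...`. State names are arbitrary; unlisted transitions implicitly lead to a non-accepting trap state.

start=A accept=E A-p->B A-q->A B-p->C B-q->D C-p->C C-q->E D-p->F D-q->A E-p->F E-q->A F-p->G F-q->H G-p->G G-q->I H-p->F H-q->H I-p->F I-q->H

Build one automaton per condition and run them in lockstep. One (4 states) tracks partial matches of the forbidden pattern `pqp`; the other (4 states) tracks how much of the suffix `ppq` has currently been matched. Each combined state is a pair, one component from each; accept when both components accept.
       p  q 
>  A   B  A 
   B   C  D 
   C   C  E 
   D   F  A 
 * E   F  A 
   F   G  H 
   G   G  I 
   H   F  H 
   I   F  H 
(> = start, * = accepting)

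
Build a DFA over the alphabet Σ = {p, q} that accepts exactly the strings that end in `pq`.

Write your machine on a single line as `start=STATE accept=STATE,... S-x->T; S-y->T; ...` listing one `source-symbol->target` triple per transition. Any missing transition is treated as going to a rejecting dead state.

Remember how much of `pq` the current input suffix matches. State s0 means no match yet; s1 means the last symbol is `p`; s2 means the last 2 symbols are `pq`. Only s2 accepts. On a mismatch, fall back to the longest proper suffix that is still a prefix of `pq`.
3 states suffice.
        p   q  
>  s0   s1  s0 
   s1   s1  s2 
 * s2   s1  s0 
(> = start, * = accepting)

start=s0; accept=s2; s0-p->s1; s0-q->s0; s1-p->s1; s1-q->s2; s2-p->s1; s2-q->s0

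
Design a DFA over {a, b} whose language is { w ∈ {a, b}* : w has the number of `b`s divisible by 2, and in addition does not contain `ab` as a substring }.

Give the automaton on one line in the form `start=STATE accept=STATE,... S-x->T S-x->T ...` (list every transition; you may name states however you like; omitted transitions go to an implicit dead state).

start=S0 accept=S0,S1 S0-a->S1 S0-b->S2 S1-a->S1 S1-b->S3 S2-a->S4 S2-b->S0 S3-a->S3 S3-b->S5 S4-a->S4 S4-b->S5 S5-a->S5 S5-b->S3

Build one automaton per condition and run them in lockstep. One (2 states) tracks the count of `b`s modulo 2; the other (3 states) tracks partial matches of the forbidden pattern `ab`. Each combined state is a pair, one component from each; accept when both components accept.
With 6 states:
        a   b  
>* S0   S1  S2 
 * S1   S1  S3 
   S2   S4  S0 
   S3   S3  S5 
   S4   S4  S5 
   S5   S5  S3 
(> = start, * = accepting)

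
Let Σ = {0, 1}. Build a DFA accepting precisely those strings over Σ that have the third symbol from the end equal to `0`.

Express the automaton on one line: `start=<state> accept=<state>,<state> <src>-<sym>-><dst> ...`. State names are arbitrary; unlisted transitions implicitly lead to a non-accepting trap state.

A DFA must remember the last 3 symbols (since which symbol is third-to-last isn't known until the input ends). Use one state per possible window of the last ≤3 symbols; accept from those whose window starts with `0`.
          0    1  
>  s0     s1   s2 
   s1     s3   s4 
   s2     s5   s6 
   s3     s7   s8 
   s4     s9  s10 
   s5    s11  s12 
   s6    s13  s14 
 * s7     s7   s8 
 * s8     s9  s10 
 * s9    s11  s12 
 * s10   s13  s14 
   s11    s7   s8 
   s12    s9  s10 
   s13   s11  s12 
   s14   s13  s14 
(> = start, * = accepting)

start=s0 accept=s7,s8,s9,s10 s0-0->s1 s0-1->s2 s1-0->s3 s1-1->s4 s2-0->s5 s2-1->s6 s3-0->s7 s3-1->s8 s4-0->s9 s4-1->s10 s5-0->s11 s5-1->s12 s6-0->s13 s6-1->s14 s7-0->s7 s7-1->s8 s8-0->s9 s8-1->s10 s9-0->s11 s9-1->s12 s10-0->s13 s10-1->s14 s11-0->s7 s11-1->s8 s12-0->s9 s12-1->s10 s13-0->s11 s13-1->s12 s14-0->s13 s14-1->s14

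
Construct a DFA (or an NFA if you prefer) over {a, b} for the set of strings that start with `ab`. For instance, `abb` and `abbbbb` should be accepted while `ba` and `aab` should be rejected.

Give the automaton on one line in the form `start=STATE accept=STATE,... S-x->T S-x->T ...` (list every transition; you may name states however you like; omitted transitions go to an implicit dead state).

start=S0 accept=S2 S0-a->S1 S0-b->S3 S1-a->S3 S1-b->S2 S2-a->S2 S2-b->S2 S3-a->S3 S3-b->S3

Check the first 2 symbols one by one: S0 through S1 record how many have matched `ab` so far; any wrong symbol goes to the dead state S3. After all 2 match we enter the accepting sink S2.
With 4 states:
        a   b  
>  S0   S1  S3 
   S1   S3  S2 
 * S2   S2  S2 
   S3   S3  S3 
(> = start, * = accepting)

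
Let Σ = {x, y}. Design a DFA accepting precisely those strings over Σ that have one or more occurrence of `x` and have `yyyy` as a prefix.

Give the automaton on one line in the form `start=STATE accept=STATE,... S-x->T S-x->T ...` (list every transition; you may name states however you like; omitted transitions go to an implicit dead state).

start=S0 accept=S6 S0-x->S1 S0-y->S2 S1-x->S1 S1-y->S1 S2-x->S1 S2-y->S3 S3-x->S1 S3-y->S4 S4-x->S1 S4-y->S5 S5-x->S6 S5-y->S5 S6-x->S6 S6-y->S6

Build one automaton per condition and run them in lockstep. One (3 states) tracks the count of `x`s, saturating at 2; the other (6 states) tracks whether the input so far still matches the prefix `yyyy`. Each combined state is a pair, one component from each; accept when both components accept. After merging equivalent states the machine shrinks.
        x   y  
>  S0   S1  S2 
   S1   S1  S1 
   S2   S1  S3 
   S3   S1  S4 
   S4   S1  S5 
   S5   S6  S5 
 * S6   S6  S6 
(> = start, * = accepting)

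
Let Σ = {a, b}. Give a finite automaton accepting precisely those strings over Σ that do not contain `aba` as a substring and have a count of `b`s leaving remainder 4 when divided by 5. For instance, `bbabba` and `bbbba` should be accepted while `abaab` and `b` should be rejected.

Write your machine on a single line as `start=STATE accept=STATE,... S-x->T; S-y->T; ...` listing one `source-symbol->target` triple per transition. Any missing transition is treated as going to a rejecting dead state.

start=q0; accept=q13,q15,q16; q0-a->q1; q0-b->q2; q1-a->q1; q1-b->q3; q2-a->q4; q2-b->q5; q3-a->q6; q3-b->q5; q4-a->q4; q4-b->q7; q5-a->q8; q5-b->q9; q6-a->q6; q6-b->q10; q7-a->q10; q7-b->q9; q8-a->q8; q8-b->q11; q9-a->q12; q9-b->q13; q10-a->q10; q10-b->q14; q11-a->q14; q11-b->q13; q12-a->q12; q12-b->q15; q13-a->q16; q13-b->q0; q14-a->q14; q14-b->q17; q15-a->q17; q15-b->q0; q16-a->q16; q16-b->q18; q17-a->q17; q17-b->q19; q18-a->q19; q18-b->q2; q19-a->q19; q19-b->q6

Build one automaton per condition and run them in lockstep. One (4 states) tracks partial matches of the forbidden pattern `aba`; the other (5 states) tracks the count of `b`s modulo 5. Each combined state is a pair, one component from each; accept when both components accept.
With 20 states:
          a    b  
>  q0     q1   q2 
   q1     q1   q3 
   q2     q4   q5 
   q3     q6   q5 
   q4     q4   q7 
   q5     q8   q9 
   q6     q6  q10 
   q7    q10   q9 
   q8     q8  q11 
   q9    q12  q13 
   q10   q10  q14 
   q11   q14  q13 
   q12   q12  q15 
 * q13   q16   q0 
   q14   q14  q17 
 * q15   q17   q0 
 * q16   q16  q18 
   q17   q17  q19 
   q18   q19   q2 
   q19   q19   q6 
(> = start, * = accepting)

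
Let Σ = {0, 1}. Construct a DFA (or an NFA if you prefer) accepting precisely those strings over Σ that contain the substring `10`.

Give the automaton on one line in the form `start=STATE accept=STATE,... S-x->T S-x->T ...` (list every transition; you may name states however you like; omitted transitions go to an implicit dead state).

start=q0 accept=q2 q0-0->q0 q0-1->q1 q1-0->q2 q1-1->q1 q2-0->q2 q2-1->q2

States q0..q1 record the length of the longest prefix of `10` that matches the current input suffix. Reaching q2 means `10` has been seen, and we stay there forever. Accept from q2.
With 3 states:
        0   1  
>  q0   q0  q1 
   q1   q2  q1 
 * q2   q2  q2 
(> = start, * = accepting)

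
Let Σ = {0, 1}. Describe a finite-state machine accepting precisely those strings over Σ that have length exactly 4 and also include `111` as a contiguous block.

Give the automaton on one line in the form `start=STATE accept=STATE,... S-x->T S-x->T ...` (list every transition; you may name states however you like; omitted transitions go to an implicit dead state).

start=S0 accept=S8 S0-0->S1 S0-1->S2 S1-0->S3 S1-1->S4 S2-0->S3 S2-1->S5 S3-0->S3 S3-1->S3 S4-0->S3 S4-1->S6 S5-0->S3 S5-1->S7 S6-0->S3 S6-1->S8 S7-0->S8 S7-1->S8 S8-0->S3 S8-1->S3

Run two small machines in parallel and take their product. The first has 6 states tracking the input length, saturating at 5; the second has 4 states tracking whether and how much of `111` has been seen. A product state is a pair (one from each), accepting exactly when both do. Equivalent product states are then merged.
With 9 states:
        0   1  
>  S0   S1  S2 
   S1   S3  S4 
   S2   S3  S5 
   S3   S3  S3 
   S4   S3  S6 
   S5   S3  S7 
   S6   S3  S8 
   S7   S8  S8 
 * S8   S3  S3 
(> = start, * = accepting)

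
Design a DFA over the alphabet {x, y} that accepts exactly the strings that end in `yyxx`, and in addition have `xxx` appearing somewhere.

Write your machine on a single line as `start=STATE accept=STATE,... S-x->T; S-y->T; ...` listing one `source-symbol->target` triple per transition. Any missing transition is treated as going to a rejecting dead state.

start=q0; accept=q7; q0-x->q1; q0-y->q0; q1-x->q2; q1-y->q0; q2-x->q3; q2-y->q0; q3-x->q3; q3-y->q4; q4-x->q3; q4-y->q5; q5-x->q6; q5-y->q5; q6-x->q7; q6-y->q4; q7-x->q3; q7-y->q4

Run two small machines in parallel and take their product. The first has 5 states tracking how much of the suffix `yyxx` has currently been matched; the second has 4 states tracking whether and how much of `xxx` has been seen. A product state is a pair (one from each), accepting exactly when both do. Equivalent product states are then merged.
With 8 states:
        x   y  
>  q0   q1  q0 
   q1   q2  q0 
   q2   q3  q0 
   q3   q3  q4 
   q4   q3  q5 
   q5   q6  q5 
   q6   q7  q4 
 * q7   q3  q4 
(> = start, * = accepting)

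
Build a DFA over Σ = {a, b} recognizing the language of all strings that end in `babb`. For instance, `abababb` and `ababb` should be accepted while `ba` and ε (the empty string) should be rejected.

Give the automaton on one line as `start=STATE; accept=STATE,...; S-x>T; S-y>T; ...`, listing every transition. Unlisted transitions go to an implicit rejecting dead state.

start=s0; accept=s4; s0-a>s0; s0-b>s1; s1-a>s2; s1-b>s1; s2-a>s0; s2-b>s3; s3-a>s2; s3-b>s4; s4-a>s2; s4-b>s1

Remember how much of `babb` the current input suffix matches. State s0 means no match yet; s1 means the last symbol is `b`; s2 means the last 2 symbols are `ba`; s3 means the last 3 symbols are `bab`; s4 means the last 4 symbols are `babb`. Only s4 accepts. On a mismatch, fall back to the longest proper suffix that is still a prefix of `babb`.
A 5-state machine:
        a   b  
>  s0   s0  s1 
   s1   s2  s1 
   s2   s0  s3 
   s3   s2  s4 
 * s4   s2  s1 
(> = start, * = accepting)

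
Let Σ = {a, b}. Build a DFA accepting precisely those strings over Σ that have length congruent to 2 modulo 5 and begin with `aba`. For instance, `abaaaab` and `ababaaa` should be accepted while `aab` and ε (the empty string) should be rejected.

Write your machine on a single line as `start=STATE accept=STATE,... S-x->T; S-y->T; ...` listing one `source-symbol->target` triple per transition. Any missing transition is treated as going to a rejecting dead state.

Run two small machines in parallel and take their product. The first has 5 states tracking the input length modulo 5; the second has 5 states tracking whether the input so far still matches the prefix `aba`. A product state is a pair (one from each), accepting exactly when both do.
A 13-state machine:
          a    b  
>  q0     q1   q2 
   q1     q3   q4 
   q2     q3   q3 
   q3     q5   q5 
   q4     q6   q5 
   q5     q7   q7 
   q6     q8   q8 
   q7     q9   q9 
   q8    q10  q10 
   q9     q2   q2 
   q10   q11  q11 
   q11   q12  q12 
 * q12    q6   q6 
(> = start, * = accepting)

start=q0; accept=q12; q0-a->q1; q0-b->q2; q1-a->q3; q1-b->q4; q2-a->q3; q2-b->q3; q3-a->q5; q3-b->q5; q4-a->q6; q4-b->q5; q5-a->q7; q5-b->q7; q6-a->q8; q6-b->q8; q7-a->q9; q7-b->q9; q8-a->q10; q8-b->q10; q9-a->q2; q9-b->q2; q10-a->q11; q10-b->q11; q11-a->q12; q11-b->q12; q12-a->q6; q12-b->q6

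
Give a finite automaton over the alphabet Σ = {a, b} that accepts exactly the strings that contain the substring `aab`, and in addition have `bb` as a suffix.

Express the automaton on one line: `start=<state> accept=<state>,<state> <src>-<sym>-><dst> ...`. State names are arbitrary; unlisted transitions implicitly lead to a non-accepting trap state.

Build one automaton per condition and run them in lockstep. The first has 4 states tracking whether and how much of `aab` has been seen; the second has 3 states tracking how much of the suffix `bb` has currently been matched. A product state is a pair (one from each), accepting exactly when both do. Minimizing collapses redundant product states.
        a   b  
>  q0   q1  q0 
   q1   q2  q0 
   q2   q2  q3 
   q3   q2  q4 
 * q4   q2  q4 
(> = start, * = accepting)

start=q0 accept=q4 q0-a->q1 q0-b->q0 q1-a->q2 q1-b->q0 q2-a->q2 q2-b->q3 q3-a->q2 q3-b->q4 q4-a->q2 q4-b->q4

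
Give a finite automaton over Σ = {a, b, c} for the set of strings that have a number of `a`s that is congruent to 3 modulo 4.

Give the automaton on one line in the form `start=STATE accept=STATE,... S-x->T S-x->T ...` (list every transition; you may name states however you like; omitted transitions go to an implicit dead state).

Keep the running count of `a`s modulo 4: each `a` advances along the cycle s0 → s1 → s2 → s3 → s0 while other symbols loop. Accept at s3.
        a   b   c  
>  s0   s1  s0  s0 
   s1   s2  s1  s1 
   s2   s3  s2  s2 
 * s3   s0  s3  s3 
(> = start, * = accepting)

start=s0 accept=s3 s0-a->s1 s0-b->s0 s0-c->s0 s1-a->s2 s1-b->s1 s1-c->s1 s2-a->s3 s2-b->s2 s2-c->s2 s3-a->s0 s3-b->s3 s3-c->s3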